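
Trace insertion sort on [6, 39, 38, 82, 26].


Initial: [6, 39, 38, 82, 26]
Insert 39: [6, 39, 38, 82, 26]
Insert 38: [6, 38, 39, 82, 26]
Insert 82: [6, 38, 39, 82, 26]
Insert 26: [6, 26, 38, 39, 82]

Sorted: [6, 26, 38, 39, 82]


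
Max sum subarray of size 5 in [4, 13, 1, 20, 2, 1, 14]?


[0:5]: 40
[1:6]: 37
[2:7]: 38

Max: 40 at [0:5]


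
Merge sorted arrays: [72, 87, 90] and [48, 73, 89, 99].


Take 48 from B
Take 72 from A
Take 73 from B
Take 87 from A
Take 89 from B
Take 90 from A

Merged: [48, 72, 73, 87, 89, 90, 99]


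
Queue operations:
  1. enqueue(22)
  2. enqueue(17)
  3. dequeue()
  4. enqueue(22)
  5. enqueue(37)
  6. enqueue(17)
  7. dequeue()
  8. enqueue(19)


enqueue(22) -> [22]
enqueue(17) -> [22, 17]
dequeue()->22, [17]
enqueue(22) -> [17, 22]
enqueue(37) -> [17, 22, 37]
enqueue(17) -> [17, 22, 37, 17]
dequeue()->17, [22, 37, 17]
enqueue(19) -> [22, 37, 17, 19]

Final queue: [22, 37, 17, 19]


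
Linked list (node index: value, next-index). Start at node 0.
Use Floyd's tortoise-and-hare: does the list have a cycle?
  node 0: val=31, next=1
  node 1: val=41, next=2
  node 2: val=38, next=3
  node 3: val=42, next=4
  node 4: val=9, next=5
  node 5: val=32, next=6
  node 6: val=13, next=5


Floyd's tortoise (slow, +1) and hare (fast, +2):
  init: slow=0, fast=0
  step 1: slow=1, fast=2
  step 2: slow=2, fast=4
  step 3: slow=3, fast=6
  step 4: slow=4, fast=6
  step 5: slow=5, fast=6
  step 6: slow=6, fast=6
  slow == fast at node 6: cycle detected

Cycle: yes


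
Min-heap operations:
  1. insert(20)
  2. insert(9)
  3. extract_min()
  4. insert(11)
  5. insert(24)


insert(20) -> [20]
insert(9) -> [9, 20]
extract_min()->9, [20]
insert(11) -> [11, 20]
insert(24) -> [11, 20, 24]

Final heap: [11, 20, 24]


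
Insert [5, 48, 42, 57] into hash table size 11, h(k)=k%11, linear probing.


Insert 5: h=5 -> slot 5
Insert 48: h=4 -> slot 4
Insert 42: h=9 -> slot 9
Insert 57: h=2 -> slot 2

Table: [None, None, 57, None, 48, 5, None, None, None, 42, None]


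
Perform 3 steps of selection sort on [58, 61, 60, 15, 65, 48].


Initial: [58, 61, 60, 15, 65, 48]
Step 1: min=15 at 3
  Swap: [15, 61, 60, 58, 65, 48]
Step 2: min=48 at 5
  Swap: [15, 48, 60, 58, 65, 61]
Step 3: min=58 at 3
  Swap: [15, 48, 58, 60, 65, 61]

After 3 steps: [15, 48, 58, 60, 65, 61]


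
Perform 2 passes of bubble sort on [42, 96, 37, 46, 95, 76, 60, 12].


Initial: [42, 96, 37, 46, 95, 76, 60, 12]
Pass 1: [42, 37, 46, 95, 76, 60, 12, 96] (6 swaps)
Pass 2: [37, 42, 46, 76, 60, 12, 95, 96] (4 swaps)

After 2 passes: [37, 42, 46, 76, 60, 12, 95, 96]


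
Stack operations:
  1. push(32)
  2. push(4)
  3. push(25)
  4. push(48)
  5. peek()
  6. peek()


push(32) -> [32]
push(4) -> [32, 4]
push(25) -> [32, 4, 25]
push(48) -> [32, 4, 25, 48]
peek()->48
peek()->48

Final stack: [32, 4, 25, 48]


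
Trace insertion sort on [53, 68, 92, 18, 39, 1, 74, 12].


Initial: [53, 68, 92, 18, 39, 1, 74, 12]
Insert 68: [53, 68, 92, 18, 39, 1, 74, 12]
Insert 92: [53, 68, 92, 18, 39, 1, 74, 12]
Insert 18: [18, 53, 68, 92, 39, 1, 74, 12]
Insert 39: [18, 39, 53, 68, 92, 1, 74, 12]
Insert 1: [1, 18, 39, 53, 68, 92, 74, 12]
Insert 74: [1, 18, 39, 53, 68, 74, 92, 12]
Insert 12: [1, 12, 18, 39, 53, 68, 74, 92]

Sorted: [1, 12, 18, 39, 53, 68, 74, 92]


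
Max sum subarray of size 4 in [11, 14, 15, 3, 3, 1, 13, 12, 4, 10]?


[0:4]: 43
[1:5]: 35
[2:6]: 22
[3:7]: 20
[4:8]: 29
[5:9]: 30
[6:10]: 39

Max: 43 at [0:4]


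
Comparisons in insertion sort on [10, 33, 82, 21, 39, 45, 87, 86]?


Algorithm: insertion sort
Input: [10, 33, 82, 21, 39, 45, 87, 86]
Sorted: [10, 21, 33, 39, 45, 82, 86, 87]

12


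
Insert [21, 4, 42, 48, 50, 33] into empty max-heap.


Insert 21: [21]
Insert 4: [21, 4]
Insert 42: [42, 4, 21]
Insert 48: [48, 42, 21, 4]
Insert 50: [50, 48, 21, 4, 42]
Insert 33: [50, 48, 33, 4, 42, 21]

Final heap: [50, 48, 33, 4, 42, 21]


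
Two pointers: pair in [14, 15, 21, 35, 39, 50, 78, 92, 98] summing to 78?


lo=0(14)+hi=8(98)=112
lo=0(14)+hi=7(92)=106
lo=0(14)+hi=6(78)=92
lo=0(14)+hi=5(50)=64
lo=1(15)+hi=5(50)=65
lo=2(21)+hi=5(50)=71
lo=3(35)+hi=5(50)=85
lo=3(35)+hi=4(39)=74

No pair found


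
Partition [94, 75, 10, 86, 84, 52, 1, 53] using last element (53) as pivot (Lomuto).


Pivot: 53
  10 <= 53: swap -> [10, 75, 94, 86, 84, 52, 1, 53]
  52 <= 53: swap -> [10, 52, 94, 86, 84, 75, 1, 53]
  1 <= 53: swap -> [10, 52, 1, 86, 84, 75, 94, 53]
Place pivot at 3: [10, 52, 1, 53, 84, 75, 94, 86]

Partitioned: [10, 52, 1, 53, 84, 75, 94, 86]


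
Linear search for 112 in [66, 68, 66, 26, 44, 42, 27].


i=0: 66!=112
i=1: 68!=112
i=2: 66!=112
i=3: 26!=112
i=4: 44!=112
i=5: 42!=112
i=6: 27!=112

Not found, 7 comps


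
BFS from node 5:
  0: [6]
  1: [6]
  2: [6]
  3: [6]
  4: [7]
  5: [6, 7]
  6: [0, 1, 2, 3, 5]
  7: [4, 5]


Visit 5, enqueue [6, 7]
Visit 6, enqueue [0, 1, 2, 3]
Visit 7, enqueue [4]
Visit 0, enqueue []
Visit 1, enqueue []
Visit 2, enqueue []
Visit 3, enqueue []
Visit 4, enqueue []

BFS order: [5, 6, 7, 0, 1, 2, 3, 4]


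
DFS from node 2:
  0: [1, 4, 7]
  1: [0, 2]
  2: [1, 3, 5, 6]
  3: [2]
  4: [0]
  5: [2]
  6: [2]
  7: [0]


Visit 2, push [6, 5, 3, 1]
Visit 1, push [0]
Visit 0, push [7, 4]
Visit 4, push []
Visit 7, push []
Visit 3, push []
Visit 5, push []
Visit 6, push []

DFS order: [2, 1, 0, 4, 7, 3, 5, 6]


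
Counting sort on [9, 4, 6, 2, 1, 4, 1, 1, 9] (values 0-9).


Input: [9, 4, 6, 2, 1, 4, 1, 1, 9]
Counts: [0, 3, 1, 0, 2, 0, 1, 0, 0, 2]

Sorted: [1, 1, 1, 2, 4, 4, 6, 9, 9]


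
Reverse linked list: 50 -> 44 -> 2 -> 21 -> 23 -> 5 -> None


Step 1: curr=50, set curr.next=prev(None) | reversed so far: 50
Step 2: curr=44, set curr.next=prev(50) | reversed so far: 44 -> 50
Step 3: curr=2, set curr.next=prev(44) | reversed so far: 2 -> 44 -> 50
Step 4: curr=21, set curr.next=prev(2) | reversed so far: 21 -> 2 -> 44 -> 50
Step 5: curr=23, set curr.next=prev(21) | reversed so far: 23 -> 21 -> 2 -> 44 -> 50
Step 6: curr=5, set curr.next=prev(23) | reversed so far: 5 -> 23 -> 21 -> 2 -> 44 -> 50

5 -> 23 -> 21 -> 2 -> 44 -> 50 -> None


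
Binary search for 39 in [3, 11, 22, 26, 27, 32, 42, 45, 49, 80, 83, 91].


Step 1: lo=0, hi=11, mid=5, val=32
Step 2: lo=6, hi=11, mid=8, val=49
Step 3: lo=6, hi=7, mid=6, val=42

Not found


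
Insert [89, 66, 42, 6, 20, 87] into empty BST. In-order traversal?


Insert 89: root
Insert 66: L from 89
Insert 42: L from 89 -> L from 66
Insert 6: L from 89 -> L from 66 -> L from 42
Insert 20: L from 89 -> L from 66 -> L from 42 -> R from 6
Insert 87: L from 89 -> R from 66

In-order: [6, 20, 42, 66, 87, 89]


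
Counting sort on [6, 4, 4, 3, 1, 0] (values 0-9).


Input: [6, 4, 4, 3, 1, 0]
Counts: [1, 1, 0, 1, 2, 0, 1, 0, 0, 0]

Sorted: [0, 1, 3, 4, 4, 6]


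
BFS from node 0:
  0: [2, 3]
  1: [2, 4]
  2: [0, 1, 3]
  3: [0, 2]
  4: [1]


Visit 0, enqueue [2, 3]
Visit 2, enqueue [1]
Visit 3, enqueue []
Visit 1, enqueue [4]
Visit 4, enqueue []

BFS order: [0, 2, 3, 1, 4]


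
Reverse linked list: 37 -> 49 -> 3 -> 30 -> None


Step 1: curr=37, set curr.next=prev(None) | reversed so far: 37
Step 2: curr=49, set curr.next=prev(37) | reversed so far: 49 -> 37
Step 3: curr=3, set curr.next=prev(49) | reversed so far: 3 -> 49 -> 37
Step 4: curr=30, set curr.next=prev(3) | reversed so far: 30 -> 3 -> 49 -> 37

30 -> 3 -> 49 -> 37 -> None


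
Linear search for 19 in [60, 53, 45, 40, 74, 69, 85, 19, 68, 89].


i=0: 60!=19
i=1: 53!=19
i=2: 45!=19
i=3: 40!=19
i=4: 74!=19
i=5: 69!=19
i=6: 85!=19
i=7: 19==19 found!

Found at 7, 8 comps


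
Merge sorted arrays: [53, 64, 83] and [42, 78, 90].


Take 42 from B
Take 53 from A
Take 64 from A
Take 78 from B
Take 83 from A

Merged: [42, 53, 64, 78, 83, 90]


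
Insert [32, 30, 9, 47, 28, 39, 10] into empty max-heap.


Insert 32: [32]
Insert 30: [32, 30]
Insert 9: [32, 30, 9]
Insert 47: [47, 32, 9, 30]
Insert 28: [47, 32, 9, 30, 28]
Insert 39: [47, 32, 39, 30, 28, 9]
Insert 10: [47, 32, 39, 30, 28, 9, 10]

Final heap: [47, 32, 39, 30, 28, 9, 10]


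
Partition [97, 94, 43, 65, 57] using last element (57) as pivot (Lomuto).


Pivot: 57
  43 <= 57: swap -> [43, 94, 97, 65, 57]
Place pivot at 1: [43, 57, 97, 65, 94]

Partitioned: [43, 57, 97, 65, 94]


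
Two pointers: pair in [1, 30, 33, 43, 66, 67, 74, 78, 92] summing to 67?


lo=0(1)+hi=8(92)=93
lo=0(1)+hi=7(78)=79
lo=0(1)+hi=6(74)=75
lo=0(1)+hi=5(67)=68
lo=0(1)+hi=4(66)=67

Yes: 1+66=67


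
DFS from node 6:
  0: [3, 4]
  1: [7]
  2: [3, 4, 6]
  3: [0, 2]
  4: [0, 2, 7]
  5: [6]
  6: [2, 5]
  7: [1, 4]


Visit 6, push [5, 2]
Visit 2, push [4, 3]
Visit 3, push [0]
Visit 0, push [4]
Visit 4, push [7]
Visit 7, push [1]
Visit 1, push []
Visit 5, push []

DFS order: [6, 2, 3, 0, 4, 7, 1, 5]


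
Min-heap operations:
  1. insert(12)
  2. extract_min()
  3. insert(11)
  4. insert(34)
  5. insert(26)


insert(12) -> [12]
extract_min()->12, []
insert(11) -> [11]
insert(34) -> [11, 34]
insert(26) -> [11, 34, 26]

Final heap: [11, 34, 26]


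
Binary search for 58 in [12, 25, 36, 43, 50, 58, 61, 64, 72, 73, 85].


Step 1: lo=0, hi=10, mid=5, val=58

Found at index 5


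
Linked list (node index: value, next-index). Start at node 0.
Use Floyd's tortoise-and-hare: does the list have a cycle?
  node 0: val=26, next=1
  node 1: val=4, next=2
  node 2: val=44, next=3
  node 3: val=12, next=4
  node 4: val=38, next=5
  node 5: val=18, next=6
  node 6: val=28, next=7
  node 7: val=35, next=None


Floyd's tortoise (slow, +1) and hare (fast, +2):
  init: slow=0, fast=0
  step 1: slow=1, fast=2
  step 2: slow=2, fast=4
  step 3: slow=3, fast=6
  step 4: fast 6->7->None, no cycle

Cycle: no


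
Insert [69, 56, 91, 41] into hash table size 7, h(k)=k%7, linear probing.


Insert 69: h=6 -> slot 6
Insert 56: h=0 -> slot 0
Insert 91: h=0, 1 probes -> slot 1
Insert 41: h=6, 3 probes -> slot 2

Table: [56, 91, 41, None, None, None, 69]


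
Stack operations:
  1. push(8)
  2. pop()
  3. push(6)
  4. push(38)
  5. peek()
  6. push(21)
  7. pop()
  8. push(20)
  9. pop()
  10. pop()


push(8) -> [8]
pop()->8, []
push(6) -> [6]
push(38) -> [6, 38]
peek()->38
push(21) -> [6, 38, 21]
pop()->21, [6, 38]
push(20) -> [6, 38, 20]
pop()->20, [6, 38]
pop()->38, [6]

Final stack: [6]


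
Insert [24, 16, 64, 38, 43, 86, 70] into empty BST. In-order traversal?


Insert 24: root
Insert 16: L from 24
Insert 64: R from 24
Insert 38: R from 24 -> L from 64
Insert 43: R from 24 -> L from 64 -> R from 38
Insert 86: R from 24 -> R from 64
Insert 70: R from 24 -> R from 64 -> L from 86

In-order: [16, 24, 38, 43, 64, 70, 86]


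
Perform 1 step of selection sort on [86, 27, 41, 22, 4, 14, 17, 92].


Initial: [86, 27, 41, 22, 4, 14, 17, 92]
Step 1: min=4 at 4
  Swap: [4, 27, 41, 22, 86, 14, 17, 92]

After 1 step: [4, 27, 41, 22, 86, 14, 17, 92]


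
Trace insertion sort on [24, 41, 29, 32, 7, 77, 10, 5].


Initial: [24, 41, 29, 32, 7, 77, 10, 5]
Insert 41: [24, 41, 29, 32, 7, 77, 10, 5]
Insert 29: [24, 29, 41, 32, 7, 77, 10, 5]
Insert 32: [24, 29, 32, 41, 7, 77, 10, 5]
Insert 7: [7, 24, 29, 32, 41, 77, 10, 5]
Insert 77: [7, 24, 29, 32, 41, 77, 10, 5]
Insert 10: [7, 10, 24, 29, 32, 41, 77, 5]
Insert 5: [5, 7, 10, 24, 29, 32, 41, 77]

Sorted: [5, 7, 10, 24, 29, 32, 41, 77]


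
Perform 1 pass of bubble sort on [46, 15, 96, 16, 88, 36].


Initial: [46, 15, 96, 16, 88, 36]
Pass 1: [15, 46, 16, 88, 36, 96] (4 swaps)

After 1 pass: [15, 46, 16, 88, 36, 96]


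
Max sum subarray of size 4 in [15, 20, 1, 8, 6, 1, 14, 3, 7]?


[0:4]: 44
[1:5]: 35
[2:6]: 16
[3:7]: 29
[4:8]: 24
[5:9]: 25

Max: 44 at [0:4]


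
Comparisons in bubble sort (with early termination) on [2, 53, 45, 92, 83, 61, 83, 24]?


Algorithm: bubble sort (with early termination)
Input: [2, 53, 45, 92, 83, 61, 83, 24]
Sorted: [2, 24, 45, 53, 61, 83, 83, 92]

28


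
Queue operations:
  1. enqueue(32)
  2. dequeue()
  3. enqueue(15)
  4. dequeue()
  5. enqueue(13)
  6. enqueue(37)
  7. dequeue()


enqueue(32) -> [32]
dequeue()->32, []
enqueue(15) -> [15]
dequeue()->15, []
enqueue(13) -> [13]
enqueue(37) -> [13, 37]
dequeue()->13, [37]

Final queue: [37]


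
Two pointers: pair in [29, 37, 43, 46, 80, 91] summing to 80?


lo=0(29)+hi=5(91)=120
lo=0(29)+hi=4(80)=109
lo=0(29)+hi=3(46)=75
lo=1(37)+hi=3(46)=83
lo=1(37)+hi=2(43)=80

Yes: 37+43=80


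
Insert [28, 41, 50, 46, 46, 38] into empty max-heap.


Insert 28: [28]
Insert 41: [41, 28]
Insert 50: [50, 28, 41]
Insert 46: [50, 46, 41, 28]
Insert 46: [50, 46, 41, 28, 46]
Insert 38: [50, 46, 41, 28, 46, 38]

Final heap: [50, 46, 41, 28, 46, 38]


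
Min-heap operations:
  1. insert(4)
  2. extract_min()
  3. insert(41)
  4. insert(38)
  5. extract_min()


insert(4) -> [4]
extract_min()->4, []
insert(41) -> [41]
insert(38) -> [38, 41]
extract_min()->38, [41]

Final heap: [41]


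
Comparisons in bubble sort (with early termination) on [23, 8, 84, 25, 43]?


Algorithm: bubble sort (with early termination)
Input: [23, 8, 84, 25, 43]
Sorted: [8, 23, 25, 43, 84]

7


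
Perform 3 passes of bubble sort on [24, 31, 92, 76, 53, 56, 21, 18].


Initial: [24, 31, 92, 76, 53, 56, 21, 18]
Pass 1: [24, 31, 76, 53, 56, 21, 18, 92] (5 swaps)
Pass 2: [24, 31, 53, 56, 21, 18, 76, 92] (4 swaps)
Pass 3: [24, 31, 53, 21, 18, 56, 76, 92] (2 swaps)

After 3 passes: [24, 31, 53, 21, 18, 56, 76, 92]


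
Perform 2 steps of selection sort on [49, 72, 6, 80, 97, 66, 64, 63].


Initial: [49, 72, 6, 80, 97, 66, 64, 63]
Step 1: min=6 at 2
  Swap: [6, 72, 49, 80, 97, 66, 64, 63]
Step 2: min=49 at 2
  Swap: [6, 49, 72, 80, 97, 66, 64, 63]

After 2 steps: [6, 49, 72, 80, 97, 66, 64, 63]


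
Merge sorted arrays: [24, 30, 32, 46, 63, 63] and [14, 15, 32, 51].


Take 14 from B
Take 15 from B
Take 24 from A
Take 30 from A
Take 32 from A
Take 32 from B
Take 46 from A
Take 51 from B

Merged: [14, 15, 24, 30, 32, 32, 46, 51, 63, 63]


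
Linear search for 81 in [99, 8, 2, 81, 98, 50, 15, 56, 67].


i=0: 99!=81
i=1: 8!=81
i=2: 2!=81
i=3: 81==81 found!

Found at 3, 4 comps


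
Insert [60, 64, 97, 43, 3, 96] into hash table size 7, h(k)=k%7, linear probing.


Insert 60: h=4 -> slot 4
Insert 64: h=1 -> slot 1
Insert 97: h=6 -> slot 6
Insert 43: h=1, 1 probes -> slot 2
Insert 3: h=3 -> slot 3
Insert 96: h=5 -> slot 5

Table: [None, 64, 43, 3, 60, 96, 97]


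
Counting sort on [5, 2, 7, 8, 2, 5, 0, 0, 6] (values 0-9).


Input: [5, 2, 7, 8, 2, 5, 0, 0, 6]
Counts: [2, 0, 2, 0, 0, 2, 1, 1, 1, 0]

Sorted: [0, 0, 2, 2, 5, 5, 6, 7, 8]


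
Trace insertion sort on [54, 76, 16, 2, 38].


Initial: [54, 76, 16, 2, 38]
Insert 76: [54, 76, 16, 2, 38]
Insert 16: [16, 54, 76, 2, 38]
Insert 2: [2, 16, 54, 76, 38]
Insert 38: [2, 16, 38, 54, 76]

Sorted: [2, 16, 38, 54, 76]


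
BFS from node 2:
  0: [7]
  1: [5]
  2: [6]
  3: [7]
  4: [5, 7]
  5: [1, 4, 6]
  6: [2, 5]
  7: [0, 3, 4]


Visit 2, enqueue [6]
Visit 6, enqueue [5]
Visit 5, enqueue [1, 4]
Visit 1, enqueue []
Visit 4, enqueue [7]
Visit 7, enqueue [0, 3]
Visit 0, enqueue []
Visit 3, enqueue []

BFS order: [2, 6, 5, 1, 4, 7, 0, 3]


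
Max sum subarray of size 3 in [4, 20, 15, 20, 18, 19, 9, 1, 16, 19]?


[0:3]: 39
[1:4]: 55
[2:5]: 53
[3:6]: 57
[4:7]: 46
[5:8]: 29
[6:9]: 26
[7:10]: 36

Max: 57 at [3:6]


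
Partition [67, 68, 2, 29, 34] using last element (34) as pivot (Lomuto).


Pivot: 34
  2 <= 34: swap -> [2, 68, 67, 29, 34]
  29 <= 34: swap -> [2, 29, 67, 68, 34]
Place pivot at 2: [2, 29, 34, 68, 67]

Partitioned: [2, 29, 34, 68, 67]


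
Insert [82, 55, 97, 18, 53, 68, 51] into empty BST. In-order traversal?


Insert 82: root
Insert 55: L from 82
Insert 97: R from 82
Insert 18: L from 82 -> L from 55
Insert 53: L from 82 -> L from 55 -> R from 18
Insert 68: L from 82 -> R from 55
Insert 51: L from 82 -> L from 55 -> R from 18 -> L from 53

In-order: [18, 51, 53, 55, 68, 82, 97]


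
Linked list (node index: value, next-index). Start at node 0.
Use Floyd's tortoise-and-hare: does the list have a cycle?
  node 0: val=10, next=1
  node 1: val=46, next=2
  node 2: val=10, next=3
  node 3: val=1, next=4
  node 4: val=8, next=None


Floyd's tortoise (slow, +1) and hare (fast, +2):
  init: slow=0, fast=0
  step 1: slow=1, fast=2
  step 2: slow=2, fast=4
  step 3: fast -> None, no cycle

Cycle: no


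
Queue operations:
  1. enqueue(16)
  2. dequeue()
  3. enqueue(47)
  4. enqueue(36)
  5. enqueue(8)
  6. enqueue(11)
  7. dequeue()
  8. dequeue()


enqueue(16) -> [16]
dequeue()->16, []
enqueue(47) -> [47]
enqueue(36) -> [47, 36]
enqueue(8) -> [47, 36, 8]
enqueue(11) -> [47, 36, 8, 11]
dequeue()->47, [36, 8, 11]
dequeue()->36, [8, 11]

Final queue: [8, 11]


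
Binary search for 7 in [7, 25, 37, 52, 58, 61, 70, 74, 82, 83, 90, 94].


Step 1: lo=0, hi=11, mid=5, val=61
Step 2: lo=0, hi=4, mid=2, val=37
Step 3: lo=0, hi=1, mid=0, val=7

Found at index 0


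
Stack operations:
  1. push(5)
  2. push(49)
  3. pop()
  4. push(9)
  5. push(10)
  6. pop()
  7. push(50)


push(5) -> [5]
push(49) -> [5, 49]
pop()->49, [5]
push(9) -> [5, 9]
push(10) -> [5, 9, 10]
pop()->10, [5, 9]
push(50) -> [5, 9, 50]

Final stack: [5, 9, 50]


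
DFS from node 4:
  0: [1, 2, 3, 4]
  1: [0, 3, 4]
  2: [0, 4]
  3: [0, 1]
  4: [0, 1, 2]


Visit 4, push [2, 1, 0]
Visit 0, push [3, 2, 1]
Visit 1, push [3]
Visit 3, push []
Visit 2, push []

DFS order: [4, 0, 1, 3, 2]


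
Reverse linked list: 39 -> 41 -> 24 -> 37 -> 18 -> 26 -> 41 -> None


Step 1: curr=39, set curr.next=prev(None) | reversed so far: 39
Step 2: curr=41, set curr.next=prev(39) | reversed so far: 41 -> 39
Step 3: curr=24, set curr.next=prev(41) | reversed so far: 24 -> 41 -> 39
Step 4: curr=37, set curr.next=prev(24) | reversed so far: 37 -> 24 -> 41 -> 39
Step 5: curr=18, set curr.next=prev(37) | reversed so far: 18 -> 37 -> 24 -> 41 -> 39
Step 6: curr=26, set curr.next=prev(18) | reversed so far: 26 -> 18 -> 37 -> 24 -> 41 -> 39
Step 7: curr=41, set curr.next=prev(26) | reversed so far: 41 -> 26 -> 18 -> 37 -> 24 -> 41 -> 39

41 -> 26 -> 18 -> 37 -> 24 -> 41 -> 39 -> None


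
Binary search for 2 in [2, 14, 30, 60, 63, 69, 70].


Step 1: lo=0, hi=6, mid=3, val=60
Step 2: lo=0, hi=2, mid=1, val=14
Step 3: lo=0, hi=0, mid=0, val=2

Found at index 0


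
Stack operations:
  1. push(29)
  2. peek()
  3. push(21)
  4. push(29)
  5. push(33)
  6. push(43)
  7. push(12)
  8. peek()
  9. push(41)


push(29) -> [29]
peek()->29
push(21) -> [29, 21]
push(29) -> [29, 21, 29]
push(33) -> [29, 21, 29, 33]
push(43) -> [29, 21, 29, 33, 43]
push(12) -> [29, 21, 29, 33, 43, 12]
peek()->12
push(41) -> [29, 21, 29, 33, 43, 12, 41]

Final stack: [29, 21, 29, 33, 43, 12, 41]


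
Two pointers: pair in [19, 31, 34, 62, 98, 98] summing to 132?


lo=0(19)+hi=5(98)=117
lo=1(31)+hi=5(98)=129
lo=2(34)+hi=5(98)=132

Yes: 34+98=132


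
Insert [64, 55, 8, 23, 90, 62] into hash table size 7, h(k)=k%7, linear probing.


Insert 64: h=1 -> slot 1
Insert 55: h=6 -> slot 6
Insert 8: h=1, 1 probes -> slot 2
Insert 23: h=2, 1 probes -> slot 3
Insert 90: h=6, 1 probes -> slot 0
Insert 62: h=6, 5 probes -> slot 4

Table: [90, 64, 8, 23, 62, None, 55]


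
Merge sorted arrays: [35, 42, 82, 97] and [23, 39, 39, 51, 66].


Take 23 from B
Take 35 from A
Take 39 from B
Take 39 from B
Take 42 from A
Take 51 from B
Take 66 from B

Merged: [23, 35, 39, 39, 42, 51, 66, 82, 97]


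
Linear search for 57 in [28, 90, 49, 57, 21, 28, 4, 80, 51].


i=0: 28!=57
i=1: 90!=57
i=2: 49!=57
i=3: 57==57 found!

Found at 3, 4 comps


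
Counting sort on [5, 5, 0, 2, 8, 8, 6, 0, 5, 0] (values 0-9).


Input: [5, 5, 0, 2, 8, 8, 6, 0, 5, 0]
Counts: [3, 0, 1, 0, 0, 3, 1, 0, 2, 0]

Sorted: [0, 0, 0, 2, 5, 5, 5, 6, 8, 8]


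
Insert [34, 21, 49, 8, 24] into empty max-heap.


Insert 34: [34]
Insert 21: [34, 21]
Insert 49: [49, 21, 34]
Insert 8: [49, 21, 34, 8]
Insert 24: [49, 24, 34, 8, 21]

Final heap: [49, 24, 34, 8, 21]


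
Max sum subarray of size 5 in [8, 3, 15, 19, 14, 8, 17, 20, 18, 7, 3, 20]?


[0:5]: 59
[1:6]: 59
[2:7]: 73
[3:8]: 78
[4:9]: 77
[5:10]: 70
[6:11]: 65
[7:12]: 68

Max: 78 at [3:8]


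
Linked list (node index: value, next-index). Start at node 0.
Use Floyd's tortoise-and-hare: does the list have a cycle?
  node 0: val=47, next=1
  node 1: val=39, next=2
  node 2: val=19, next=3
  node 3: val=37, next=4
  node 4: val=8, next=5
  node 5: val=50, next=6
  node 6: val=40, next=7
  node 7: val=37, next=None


Floyd's tortoise (slow, +1) and hare (fast, +2):
  init: slow=0, fast=0
  step 1: slow=1, fast=2
  step 2: slow=2, fast=4
  step 3: slow=3, fast=6
  step 4: fast 6->7->None, no cycle

Cycle: no


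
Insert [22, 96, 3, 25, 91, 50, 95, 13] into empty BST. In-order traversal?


Insert 22: root
Insert 96: R from 22
Insert 3: L from 22
Insert 25: R from 22 -> L from 96
Insert 91: R from 22 -> L from 96 -> R from 25
Insert 50: R from 22 -> L from 96 -> R from 25 -> L from 91
Insert 95: R from 22 -> L from 96 -> R from 25 -> R from 91
Insert 13: L from 22 -> R from 3

In-order: [3, 13, 22, 25, 50, 91, 95, 96]


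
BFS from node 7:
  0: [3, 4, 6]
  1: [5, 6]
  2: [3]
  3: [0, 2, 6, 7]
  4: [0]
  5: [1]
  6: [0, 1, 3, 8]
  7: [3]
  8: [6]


Visit 7, enqueue [3]
Visit 3, enqueue [0, 2, 6]
Visit 0, enqueue [4]
Visit 2, enqueue []
Visit 6, enqueue [1, 8]
Visit 4, enqueue []
Visit 1, enqueue [5]
Visit 8, enqueue []
Visit 5, enqueue []

BFS order: [7, 3, 0, 2, 6, 4, 1, 8, 5]


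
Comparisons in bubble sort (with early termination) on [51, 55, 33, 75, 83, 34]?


Algorithm: bubble sort (with early termination)
Input: [51, 55, 33, 75, 83, 34]
Sorted: [33, 34, 51, 55, 75, 83]

15


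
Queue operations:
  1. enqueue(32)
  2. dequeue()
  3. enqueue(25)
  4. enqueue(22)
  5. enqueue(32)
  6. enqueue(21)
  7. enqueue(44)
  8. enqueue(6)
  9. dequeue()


enqueue(32) -> [32]
dequeue()->32, []
enqueue(25) -> [25]
enqueue(22) -> [25, 22]
enqueue(32) -> [25, 22, 32]
enqueue(21) -> [25, 22, 32, 21]
enqueue(44) -> [25, 22, 32, 21, 44]
enqueue(6) -> [25, 22, 32, 21, 44, 6]
dequeue()->25, [22, 32, 21, 44, 6]

Final queue: [22, 32, 21, 44, 6]


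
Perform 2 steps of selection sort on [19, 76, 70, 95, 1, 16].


Initial: [19, 76, 70, 95, 1, 16]
Step 1: min=1 at 4
  Swap: [1, 76, 70, 95, 19, 16]
Step 2: min=16 at 5
  Swap: [1, 16, 70, 95, 19, 76]

After 2 steps: [1, 16, 70, 95, 19, 76]


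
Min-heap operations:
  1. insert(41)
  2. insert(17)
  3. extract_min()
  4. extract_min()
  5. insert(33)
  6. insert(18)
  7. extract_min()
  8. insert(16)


insert(41) -> [41]
insert(17) -> [17, 41]
extract_min()->17, [41]
extract_min()->41, []
insert(33) -> [33]
insert(18) -> [18, 33]
extract_min()->18, [33]
insert(16) -> [16, 33]

Final heap: [16, 33]


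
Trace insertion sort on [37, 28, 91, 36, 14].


Initial: [37, 28, 91, 36, 14]
Insert 28: [28, 37, 91, 36, 14]
Insert 91: [28, 37, 91, 36, 14]
Insert 36: [28, 36, 37, 91, 14]
Insert 14: [14, 28, 36, 37, 91]

Sorted: [14, 28, 36, 37, 91]


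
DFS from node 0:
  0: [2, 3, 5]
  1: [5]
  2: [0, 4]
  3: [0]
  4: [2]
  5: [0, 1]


Visit 0, push [5, 3, 2]
Visit 2, push [4]
Visit 4, push []
Visit 3, push []
Visit 5, push [1]
Visit 1, push []

DFS order: [0, 2, 4, 3, 5, 1]


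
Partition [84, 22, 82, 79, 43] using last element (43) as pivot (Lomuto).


Pivot: 43
  22 <= 43: swap -> [22, 84, 82, 79, 43]
Place pivot at 1: [22, 43, 82, 79, 84]

Partitioned: [22, 43, 82, 79, 84]


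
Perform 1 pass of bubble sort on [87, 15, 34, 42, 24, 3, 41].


Initial: [87, 15, 34, 42, 24, 3, 41]
Pass 1: [15, 34, 42, 24, 3, 41, 87] (6 swaps)

After 1 pass: [15, 34, 42, 24, 3, 41, 87]


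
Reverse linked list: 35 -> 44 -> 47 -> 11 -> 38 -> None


Step 1: curr=35, set curr.next=prev(None) | reversed so far: 35
Step 2: curr=44, set curr.next=prev(35) | reversed so far: 44 -> 35
Step 3: curr=47, set curr.next=prev(44) | reversed so far: 47 -> 44 -> 35
Step 4: curr=11, set curr.next=prev(47) | reversed so far: 11 -> 47 -> 44 -> 35
Step 5: curr=38, set curr.next=prev(11) | reversed so far: 38 -> 11 -> 47 -> 44 -> 35

38 -> 11 -> 47 -> 44 -> 35 -> None


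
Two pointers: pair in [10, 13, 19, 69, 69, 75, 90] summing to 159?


lo=0(10)+hi=6(90)=100
lo=1(13)+hi=6(90)=103
lo=2(19)+hi=6(90)=109
lo=3(69)+hi=6(90)=159

Yes: 69+90=159


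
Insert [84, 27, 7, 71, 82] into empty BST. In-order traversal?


Insert 84: root
Insert 27: L from 84
Insert 7: L from 84 -> L from 27
Insert 71: L from 84 -> R from 27
Insert 82: L from 84 -> R from 27 -> R from 71

In-order: [7, 27, 71, 82, 84]


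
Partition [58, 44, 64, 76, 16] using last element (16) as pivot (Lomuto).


Pivot: 16
Place pivot at 0: [16, 44, 64, 76, 58]

Partitioned: [16, 44, 64, 76, 58]


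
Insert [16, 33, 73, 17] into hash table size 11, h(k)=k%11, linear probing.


Insert 16: h=5 -> slot 5
Insert 33: h=0 -> slot 0
Insert 73: h=7 -> slot 7
Insert 17: h=6 -> slot 6

Table: [33, None, None, None, None, 16, 17, 73, None, None, None]


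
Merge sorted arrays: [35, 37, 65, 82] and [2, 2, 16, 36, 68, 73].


Take 2 from B
Take 2 from B
Take 16 from B
Take 35 from A
Take 36 from B
Take 37 from A
Take 65 from A
Take 68 from B
Take 73 from B

Merged: [2, 2, 16, 35, 36, 37, 65, 68, 73, 82]


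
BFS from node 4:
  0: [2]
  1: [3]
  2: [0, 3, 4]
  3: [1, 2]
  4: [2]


Visit 4, enqueue [2]
Visit 2, enqueue [0, 3]
Visit 0, enqueue []
Visit 3, enqueue [1]
Visit 1, enqueue []

BFS order: [4, 2, 0, 3, 1]


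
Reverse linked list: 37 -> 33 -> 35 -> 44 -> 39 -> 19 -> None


Step 1: curr=37, set curr.next=prev(None) | reversed so far: 37
Step 2: curr=33, set curr.next=prev(37) | reversed so far: 33 -> 37
Step 3: curr=35, set curr.next=prev(33) | reversed so far: 35 -> 33 -> 37
Step 4: curr=44, set curr.next=prev(35) | reversed so far: 44 -> 35 -> 33 -> 37
Step 5: curr=39, set curr.next=prev(44) | reversed so far: 39 -> 44 -> 35 -> 33 -> 37
Step 6: curr=19, set curr.next=prev(39) | reversed so far: 19 -> 39 -> 44 -> 35 -> 33 -> 37

19 -> 39 -> 44 -> 35 -> 33 -> 37 -> None


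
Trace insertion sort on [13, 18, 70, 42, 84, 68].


Initial: [13, 18, 70, 42, 84, 68]
Insert 18: [13, 18, 70, 42, 84, 68]
Insert 70: [13, 18, 70, 42, 84, 68]
Insert 42: [13, 18, 42, 70, 84, 68]
Insert 84: [13, 18, 42, 70, 84, 68]
Insert 68: [13, 18, 42, 68, 70, 84]

Sorted: [13, 18, 42, 68, 70, 84]


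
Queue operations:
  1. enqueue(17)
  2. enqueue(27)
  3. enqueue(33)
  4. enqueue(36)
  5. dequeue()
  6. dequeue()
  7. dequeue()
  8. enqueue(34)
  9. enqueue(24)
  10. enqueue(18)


enqueue(17) -> [17]
enqueue(27) -> [17, 27]
enqueue(33) -> [17, 27, 33]
enqueue(36) -> [17, 27, 33, 36]
dequeue()->17, [27, 33, 36]
dequeue()->27, [33, 36]
dequeue()->33, [36]
enqueue(34) -> [36, 34]
enqueue(24) -> [36, 34, 24]
enqueue(18) -> [36, 34, 24, 18]

Final queue: [36, 34, 24, 18]


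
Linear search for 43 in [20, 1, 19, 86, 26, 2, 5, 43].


i=0: 20!=43
i=1: 1!=43
i=2: 19!=43
i=3: 86!=43
i=4: 26!=43
i=5: 2!=43
i=6: 5!=43
i=7: 43==43 found!

Found at 7, 8 comps


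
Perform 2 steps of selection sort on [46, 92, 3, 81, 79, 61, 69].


Initial: [46, 92, 3, 81, 79, 61, 69]
Step 1: min=3 at 2
  Swap: [3, 92, 46, 81, 79, 61, 69]
Step 2: min=46 at 2
  Swap: [3, 46, 92, 81, 79, 61, 69]

After 2 steps: [3, 46, 92, 81, 79, 61, 69]


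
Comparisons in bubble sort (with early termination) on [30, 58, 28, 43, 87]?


Algorithm: bubble sort (with early termination)
Input: [30, 58, 28, 43, 87]
Sorted: [28, 30, 43, 58, 87]

9


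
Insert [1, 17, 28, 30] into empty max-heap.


Insert 1: [1]
Insert 17: [17, 1]
Insert 28: [28, 1, 17]
Insert 30: [30, 28, 17, 1]

Final heap: [30, 28, 17, 1]


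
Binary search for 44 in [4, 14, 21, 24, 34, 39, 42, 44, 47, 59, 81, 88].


Step 1: lo=0, hi=11, mid=5, val=39
Step 2: lo=6, hi=11, mid=8, val=47
Step 3: lo=6, hi=7, mid=6, val=42
Step 4: lo=7, hi=7, mid=7, val=44

Found at index 7


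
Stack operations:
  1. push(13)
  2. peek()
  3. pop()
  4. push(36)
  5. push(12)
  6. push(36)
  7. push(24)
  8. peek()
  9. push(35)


push(13) -> [13]
peek()->13
pop()->13, []
push(36) -> [36]
push(12) -> [36, 12]
push(36) -> [36, 12, 36]
push(24) -> [36, 12, 36, 24]
peek()->24
push(35) -> [36, 12, 36, 24, 35]

Final stack: [36, 12, 36, 24, 35]


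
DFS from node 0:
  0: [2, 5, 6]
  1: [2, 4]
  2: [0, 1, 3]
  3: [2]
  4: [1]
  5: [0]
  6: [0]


Visit 0, push [6, 5, 2]
Visit 2, push [3, 1]
Visit 1, push [4]
Visit 4, push []
Visit 3, push []
Visit 5, push []
Visit 6, push []

DFS order: [0, 2, 1, 4, 3, 5, 6]


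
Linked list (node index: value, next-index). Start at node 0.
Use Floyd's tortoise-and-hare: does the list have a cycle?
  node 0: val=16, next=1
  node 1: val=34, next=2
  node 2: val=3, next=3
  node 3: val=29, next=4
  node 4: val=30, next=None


Floyd's tortoise (slow, +1) and hare (fast, +2):
  init: slow=0, fast=0
  step 1: slow=1, fast=2
  step 2: slow=2, fast=4
  step 3: fast -> None, no cycle

Cycle: no


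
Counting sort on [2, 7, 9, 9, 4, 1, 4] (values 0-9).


Input: [2, 7, 9, 9, 4, 1, 4]
Counts: [0, 1, 1, 0, 2, 0, 0, 1, 0, 2]

Sorted: [1, 2, 4, 4, 7, 9, 9]


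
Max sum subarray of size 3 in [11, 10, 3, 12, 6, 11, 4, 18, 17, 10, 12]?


[0:3]: 24
[1:4]: 25
[2:5]: 21
[3:6]: 29
[4:7]: 21
[5:8]: 33
[6:9]: 39
[7:10]: 45
[8:11]: 39

Max: 45 at [7:10]


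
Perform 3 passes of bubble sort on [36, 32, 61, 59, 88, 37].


Initial: [36, 32, 61, 59, 88, 37]
Pass 1: [32, 36, 59, 61, 37, 88] (3 swaps)
Pass 2: [32, 36, 59, 37, 61, 88] (1 swaps)
Pass 3: [32, 36, 37, 59, 61, 88] (1 swaps)

After 3 passes: [32, 36, 37, 59, 61, 88]


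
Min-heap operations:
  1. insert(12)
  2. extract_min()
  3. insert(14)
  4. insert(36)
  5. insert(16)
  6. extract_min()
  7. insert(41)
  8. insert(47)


insert(12) -> [12]
extract_min()->12, []
insert(14) -> [14]
insert(36) -> [14, 36]
insert(16) -> [14, 36, 16]
extract_min()->14, [16, 36]
insert(41) -> [16, 36, 41]
insert(47) -> [16, 36, 41, 47]

Final heap: [16, 36, 41, 47]


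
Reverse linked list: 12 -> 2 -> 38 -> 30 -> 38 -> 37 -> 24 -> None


Step 1: curr=12, set curr.next=prev(None) | reversed so far: 12
Step 2: curr=2, set curr.next=prev(12) | reversed so far: 2 -> 12
Step 3: curr=38, set curr.next=prev(2) | reversed so far: 38 -> 2 -> 12
Step 4: curr=30, set curr.next=prev(38) | reversed so far: 30 -> 38 -> 2 -> 12
Step 5: curr=38, set curr.next=prev(30) | reversed so far: 38 -> 30 -> 38 -> 2 -> 12
Step 6: curr=37, set curr.next=prev(38) | reversed so far: 37 -> 38 -> 30 -> 38 -> 2 -> 12
Step 7: curr=24, set curr.next=prev(37) | reversed so far: 24 -> 37 -> 38 -> 30 -> 38 -> 2 -> 12

24 -> 37 -> 38 -> 30 -> 38 -> 2 -> 12 -> None


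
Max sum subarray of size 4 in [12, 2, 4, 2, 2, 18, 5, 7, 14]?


[0:4]: 20
[1:5]: 10
[2:6]: 26
[3:7]: 27
[4:8]: 32
[5:9]: 44

Max: 44 at [5:9]


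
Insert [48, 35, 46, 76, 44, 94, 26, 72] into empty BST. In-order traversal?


Insert 48: root
Insert 35: L from 48
Insert 46: L from 48 -> R from 35
Insert 76: R from 48
Insert 44: L from 48 -> R from 35 -> L from 46
Insert 94: R from 48 -> R from 76
Insert 26: L from 48 -> L from 35
Insert 72: R from 48 -> L from 76

In-order: [26, 35, 44, 46, 48, 72, 76, 94]


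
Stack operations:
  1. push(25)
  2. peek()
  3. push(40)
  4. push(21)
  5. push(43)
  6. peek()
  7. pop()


push(25) -> [25]
peek()->25
push(40) -> [25, 40]
push(21) -> [25, 40, 21]
push(43) -> [25, 40, 21, 43]
peek()->43
pop()->43, [25, 40, 21]

Final stack: [25, 40, 21]


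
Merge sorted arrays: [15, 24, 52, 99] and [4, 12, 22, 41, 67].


Take 4 from B
Take 12 from B
Take 15 from A
Take 22 from B
Take 24 from A
Take 41 from B
Take 52 from A
Take 67 from B

Merged: [4, 12, 15, 22, 24, 41, 52, 67, 99]


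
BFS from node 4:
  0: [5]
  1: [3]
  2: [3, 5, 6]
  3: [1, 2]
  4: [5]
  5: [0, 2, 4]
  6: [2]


Visit 4, enqueue [5]
Visit 5, enqueue [0, 2]
Visit 0, enqueue []
Visit 2, enqueue [3, 6]
Visit 3, enqueue [1]
Visit 6, enqueue []
Visit 1, enqueue []

BFS order: [4, 5, 0, 2, 3, 6, 1]


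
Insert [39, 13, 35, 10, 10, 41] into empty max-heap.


Insert 39: [39]
Insert 13: [39, 13]
Insert 35: [39, 13, 35]
Insert 10: [39, 13, 35, 10]
Insert 10: [39, 13, 35, 10, 10]
Insert 41: [41, 13, 39, 10, 10, 35]

Final heap: [41, 13, 39, 10, 10, 35]


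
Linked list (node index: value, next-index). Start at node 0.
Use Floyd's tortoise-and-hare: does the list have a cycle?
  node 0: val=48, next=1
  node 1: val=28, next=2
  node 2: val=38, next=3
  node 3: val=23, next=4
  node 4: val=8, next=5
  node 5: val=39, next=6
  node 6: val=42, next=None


Floyd's tortoise (slow, +1) and hare (fast, +2):
  init: slow=0, fast=0
  step 1: slow=1, fast=2
  step 2: slow=2, fast=4
  step 3: slow=3, fast=6
  step 4: fast -> None, no cycle

Cycle: no


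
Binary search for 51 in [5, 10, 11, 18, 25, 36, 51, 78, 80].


Step 1: lo=0, hi=8, mid=4, val=25
Step 2: lo=5, hi=8, mid=6, val=51

Found at index 6


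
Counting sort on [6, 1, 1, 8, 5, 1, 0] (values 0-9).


Input: [6, 1, 1, 8, 5, 1, 0]
Counts: [1, 3, 0, 0, 0, 1, 1, 0, 1, 0]

Sorted: [0, 1, 1, 1, 5, 6, 8]


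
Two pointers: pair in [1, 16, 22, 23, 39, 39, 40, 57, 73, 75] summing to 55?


lo=0(1)+hi=9(75)=76
lo=0(1)+hi=8(73)=74
lo=0(1)+hi=7(57)=58
lo=0(1)+hi=6(40)=41
lo=1(16)+hi=6(40)=56
lo=1(16)+hi=5(39)=55

Yes: 16+39=55


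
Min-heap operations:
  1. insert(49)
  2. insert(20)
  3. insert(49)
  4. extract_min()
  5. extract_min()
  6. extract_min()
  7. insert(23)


insert(49) -> [49]
insert(20) -> [20, 49]
insert(49) -> [20, 49, 49]
extract_min()->20, [49, 49]
extract_min()->49, [49]
extract_min()->49, []
insert(23) -> [23]

Final heap: [23]


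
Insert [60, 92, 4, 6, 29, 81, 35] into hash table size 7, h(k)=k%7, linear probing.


Insert 60: h=4 -> slot 4
Insert 92: h=1 -> slot 1
Insert 4: h=4, 1 probes -> slot 5
Insert 6: h=6 -> slot 6
Insert 29: h=1, 1 probes -> slot 2
Insert 81: h=4, 3 probes -> slot 0
Insert 35: h=0, 3 probes -> slot 3

Table: [81, 92, 29, 35, 60, 4, 6]


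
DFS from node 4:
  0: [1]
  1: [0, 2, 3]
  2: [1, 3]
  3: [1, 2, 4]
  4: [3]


Visit 4, push [3]
Visit 3, push [2, 1]
Visit 1, push [2, 0]
Visit 0, push []
Visit 2, push []

DFS order: [4, 3, 1, 0, 2]


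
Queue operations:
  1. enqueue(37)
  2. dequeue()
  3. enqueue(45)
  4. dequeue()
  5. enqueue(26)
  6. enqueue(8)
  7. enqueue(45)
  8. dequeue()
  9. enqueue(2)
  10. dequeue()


enqueue(37) -> [37]
dequeue()->37, []
enqueue(45) -> [45]
dequeue()->45, []
enqueue(26) -> [26]
enqueue(8) -> [26, 8]
enqueue(45) -> [26, 8, 45]
dequeue()->26, [8, 45]
enqueue(2) -> [8, 45, 2]
dequeue()->8, [45, 2]

Final queue: [45, 2]


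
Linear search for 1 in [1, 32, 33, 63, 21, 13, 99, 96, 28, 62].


i=0: 1==1 found!

Found at 0, 1 comps


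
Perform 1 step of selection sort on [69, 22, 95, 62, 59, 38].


Initial: [69, 22, 95, 62, 59, 38]
Step 1: min=22 at 1
  Swap: [22, 69, 95, 62, 59, 38]

After 1 step: [22, 69, 95, 62, 59, 38]


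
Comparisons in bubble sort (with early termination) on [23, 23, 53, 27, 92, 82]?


Algorithm: bubble sort (with early termination)
Input: [23, 23, 53, 27, 92, 82]
Sorted: [23, 23, 27, 53, 82, 92]

9


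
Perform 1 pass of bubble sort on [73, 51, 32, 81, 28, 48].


Initial: [73, 51, 32, 81, 28, 48]
Pass 1: [51, 32, 73, 28, 48, 81] (4 swaps)

After 1 pass: [51, 32, 73, 28, 48, 81]


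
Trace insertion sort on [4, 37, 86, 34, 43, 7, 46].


Initial: [4, 37, 86, 34, 43, 7, 46]
Insert 37: [4, 37, 86, 34, 43, 7, 46]
Insert 86: [4, 37, 86, 34, 43, 7, 46]
Insert 34: [4, 34, 37, 86, 43, 7, 46]
Insert 43: [4, 34, 37, 43, 86, 7, 46]
Insert 7: [4, 7, 34, 37, 43, 86, 46]
Insert 46: [4, 7, 34, 37, 43, 46, 86]

Sorted: [4, 7, 34, 37, 43, 46, 86]


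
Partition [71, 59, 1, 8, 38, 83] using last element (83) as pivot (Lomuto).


Pivot: 83
  71 <= 83: advance i (no swap)
  59 <= 83: advance i (no swap)
  1 <= 83: advance i (no swap)
  8 <= 83: advance i (no swap)
  38 <= 83: advance i (no swap)
Place pivot at 5: [71, 59, 1, 8, 38, 83]

Partitioned: [71, 59, 1, 8, 38, 83]


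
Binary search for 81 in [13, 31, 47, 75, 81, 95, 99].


Step 1: lo=0, hi=6, mid=3, val=75
Step 2: lo=4, hi=6, mid=5, val=95
Step 3: lo=4, hi=4, mid=4, val=81

Found at index 4


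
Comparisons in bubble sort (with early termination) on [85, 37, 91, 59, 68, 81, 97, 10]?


Algorithm: bubble sort (with early termination)
Input: [85, 37, 91, 59, 68, 81, 97, 10]
Sorted: [10, 37, 59, 68, 81, 85, 91, 97]

28


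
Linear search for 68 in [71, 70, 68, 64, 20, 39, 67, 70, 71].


i=0: 71!=68
i=1: 70!=68
i=2: 68==68 found!

Found at 2, 3 comps


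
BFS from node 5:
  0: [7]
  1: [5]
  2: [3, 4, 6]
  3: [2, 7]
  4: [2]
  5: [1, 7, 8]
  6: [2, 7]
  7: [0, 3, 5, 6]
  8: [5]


Visit 5, enqueue [1, 7, 8]
Visit 1, enqueue []
Visit 7, enqueue [0, 3, 6]
Visit 8, enqueue []
Visit 0, enqueue []
Visit 3, enqueue [2]
Visit 6, enqueue []
Visit 2, enqueue [4]
Visit 4, enqueue []

BFS order: [5, 1, 7, 8, 0, 3, 6, 2, 4]


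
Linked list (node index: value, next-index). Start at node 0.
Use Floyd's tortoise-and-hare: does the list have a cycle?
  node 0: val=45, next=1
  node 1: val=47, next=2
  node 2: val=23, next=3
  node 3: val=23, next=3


Floyd's tortoise (slow, +1) and hare (fast, +2):
  init: slow=0, fast=0
  step 1: slow=1, fast=2
  step 2: slow=2, fast=3
  step 3: slow=3, fast=3
  slow == fast at node 3: cycle detected

Cycle: yes


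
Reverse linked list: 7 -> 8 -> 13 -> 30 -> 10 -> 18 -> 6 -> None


Step 1: curr=7, set curr.next=prev(None) | reversed so far: 7
Step 2: curr=8, set curr.next=prev(7) | reversed so far: 8 -> 7
Step 3: curr=13, set curr.next=prev(8) | reversed so far: 13 -> 8 -> 7
Step 4: curr=30, set curr.next=prev(13) | reversed so far: 30 -> 13 -> 8 -> 7
Step 5: curr=10, set curr.next=prev(30) | reversed so far: 10 -> 30 -> 13 -> 8 -> 7
Step 6: curr=18, set curr.next=prev(10) | reversed so far: 18 -> 10 -> 30 -> 13 -> 8 -> 7
Step 7: curr=6, set curr.next=prev(18) | reversed so far: 6 -> 18 -> 10 -> 30 -> 13 -> 8 -> 7

6 -> 18 -> 10 -> 30 -> 13 -> 8 -> 7 -> None


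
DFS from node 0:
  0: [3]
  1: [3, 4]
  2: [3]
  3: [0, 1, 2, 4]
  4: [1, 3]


Visit 0, push [3]
Visit 3, push [4, 2, 1]
Visit 1, push [4]
Visit 4, push []
Visit 2, push []

DFS order: [0, 3, 1, 4, 2]


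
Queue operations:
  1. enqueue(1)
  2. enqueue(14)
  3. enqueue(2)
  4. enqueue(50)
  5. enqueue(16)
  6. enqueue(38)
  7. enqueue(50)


enqueue(1) -> [1]
enqueue(14) -> [1, 14]
enqueue(2) -> [1, 14, 2]
enqueue(50) -> [1, 14, 2, 50]
enqueue(16) -> [1, 14, 2, 50, 16]
enqueue(38) -> [1, 14, 2, 50, 16, 38]
enqueue(50) -> [1, 14, 2, 50, 16, 38, 50]

Final queue: [1, 14, 2, 50, 16, 38, 50]


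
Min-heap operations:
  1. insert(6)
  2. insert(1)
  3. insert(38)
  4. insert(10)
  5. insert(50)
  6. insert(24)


insert(6) -> [6]
insert(1) -> [1, 6]
insert(38) -> [1, 6, 38]
insert(10) -> [1, 6, 38, 10]
insert(50) -> [1, 6, 38, 10, 50]
insert(24) -> [1, 6, 24, 10, 50, 38]

Final heap: [1, 6, 24, 10, 50, 38]


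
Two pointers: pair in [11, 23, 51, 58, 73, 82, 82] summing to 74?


lo=0(11)+hi=6(82)=93
lo=0(11)+hi=5(82)=93
lo=0(11)+hi=4(73)=84
lo=0(11)+hi=3(58)=69
lo=1(23)+hi=3(58)=81
lo=1(23)+hi=2(51)=74

Yes: 23+51=74


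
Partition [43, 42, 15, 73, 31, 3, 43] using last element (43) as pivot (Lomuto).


Pivot: 43
  43 <= 43: advance i (no swap)
  42 <= 43: advance i (no swap)
  15 <= 43: advance i (no swap)
  31 <= 43: swap -> [43, 42, 15, 31, 73, 3, 43]
  3 <= 43: swap -> [43, 42, 15, 31, 3, 73, 43]
Place pivot at 5: [43, 42, 15, 31, 3, 43, 73]

Partitioned: [43, 42, 15, 31, 3, 43, 73]


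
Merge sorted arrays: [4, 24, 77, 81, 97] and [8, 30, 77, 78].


Take 4 from A
Take 8 from B
Take 24 from A
Take 30 from B
Take 77 from A
Take 77 from B
Take 78 from B

Merged: [4, 8, 24, 30, 77, 77, 78, 81, 97]
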